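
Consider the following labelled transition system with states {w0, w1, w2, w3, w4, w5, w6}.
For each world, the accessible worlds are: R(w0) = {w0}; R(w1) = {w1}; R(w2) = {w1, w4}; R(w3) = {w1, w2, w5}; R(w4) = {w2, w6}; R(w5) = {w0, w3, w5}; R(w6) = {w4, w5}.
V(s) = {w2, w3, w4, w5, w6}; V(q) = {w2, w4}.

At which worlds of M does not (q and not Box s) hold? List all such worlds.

w0, w1, w3, w4, w5, w6

Recall that Box ψ holds at a world iff ψ holds at every accessible world, and Dia ψ holds iff ψ holds at some accessible world.
Let φ = not (q and not Box s). Evaluate φ at each world:
  w0 (successors {w0}): φ is true.
  w1 (successors {w1}): φ is true.
  w2 (successors {w1, w4}): φ is false.
  w3 (successors {w1, w2, w5}): φ is true.
  w4 (successors {w2, w6}): φ is true.
  w5 (successors {w0, w3, w5}): φ is true.
  w6 (successors {w4, w5}): φ is true.
For instance, at w3:
  At w3: q and not Box s is false, so not (q and not Box s) is true.
    At w3: q is false, not Box s is true, so q and not Box s is false.
      At w3: Box s is false, so not Box s is true.
Satisfying worlds: {w0, w1, w3, w4, w5, w6}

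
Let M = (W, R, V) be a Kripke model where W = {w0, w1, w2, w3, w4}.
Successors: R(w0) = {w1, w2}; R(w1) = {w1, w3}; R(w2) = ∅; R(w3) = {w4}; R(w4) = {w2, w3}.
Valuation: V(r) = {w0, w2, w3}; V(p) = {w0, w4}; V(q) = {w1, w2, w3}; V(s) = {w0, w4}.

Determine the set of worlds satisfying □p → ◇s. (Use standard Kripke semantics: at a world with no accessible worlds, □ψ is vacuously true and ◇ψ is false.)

Recall that □ψ holds at a world iff ψ holds at every accessible world, and ◇ψ holds iff ψ holds at some accessible world.
Let φ = □p → ◇s. Evaluate φ at each world:
  w0 (successors {w1, w2}): φ is true.
  w1 (successors {w1, w3}): φ is true.
  w2 (successors ∅): φ is false.
  w3 (successors {w4}): φ is true.
  w4 (successors {w2, w3}): φ is true.
For instance, at w0:
  At w0: □p is false, ◇s is false, so □p → ◇s is true.
    At w0: □p requires p at every successor {w1, w2}.
      p fails at w1, so □p is false at w0.
    At w0: ◇s requires s at some successor in {w1, w2}.
      At w1: s is false.
      At w2: s is false.
    So ◇s is false at w0.
Satisfying worlds: {w0, w1, w3, w4}

w0, w1, w3, w4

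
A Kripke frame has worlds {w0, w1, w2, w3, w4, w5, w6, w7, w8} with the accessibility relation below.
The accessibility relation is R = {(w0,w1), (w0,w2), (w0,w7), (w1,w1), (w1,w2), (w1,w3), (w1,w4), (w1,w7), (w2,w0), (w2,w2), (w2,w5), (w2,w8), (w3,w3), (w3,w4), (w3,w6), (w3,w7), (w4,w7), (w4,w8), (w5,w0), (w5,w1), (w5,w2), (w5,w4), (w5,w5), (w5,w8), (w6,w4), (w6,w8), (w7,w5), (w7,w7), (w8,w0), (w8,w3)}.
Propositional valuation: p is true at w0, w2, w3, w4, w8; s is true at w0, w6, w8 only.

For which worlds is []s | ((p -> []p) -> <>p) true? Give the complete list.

Let φ = []s | ((p -> []p) -> <>p). Evaluate φ at each world:
  w0 (successors {w1, w2, w7}): φ is true.
  w1 (successors {w1, w2, w3, w4, w7}): φ is true.
  w2 (successors {w0, w2, w5, w8}): φ is true.
  w3 (successors {w3, w4, w6, w7}): φ is true.
  w4 (successors {w7, w8}): φ is true.
  w5 (successors {w0, w1, w2, w4, w5, w8}): φ is true.
  w6 (successors {w4, w8}): φ is true.
  w7 (successors {w5, w7}): φ is false.
  w8 (successors {w0, w3}): φ is true.
For instance, at w1:
  At w1: []s is false, (p -> []p) -> <>p is true, so []s | ((p -> []p) -> <>p) is true.
    At w1: []s requires s at every successor {w1, w2, w3, w4, w7}.
      s fails at w1, so []s is false at w1.
    At w1: p -> []p is true, <>p is true, so (p -> []p) -> <>p is true.
      At w1: p is false, []p is false, so p -> []p is true.
      At w1: <>p requires p at some successor in {w1, w2, w3, w4, w7}.
        p holds at w2, so <>p is true at w1.
Satisfying worlds: {w0, w1, w2, w3, w4, w5, w6, w8}

w0, w1, w2, w3, w4, w5, w6, w8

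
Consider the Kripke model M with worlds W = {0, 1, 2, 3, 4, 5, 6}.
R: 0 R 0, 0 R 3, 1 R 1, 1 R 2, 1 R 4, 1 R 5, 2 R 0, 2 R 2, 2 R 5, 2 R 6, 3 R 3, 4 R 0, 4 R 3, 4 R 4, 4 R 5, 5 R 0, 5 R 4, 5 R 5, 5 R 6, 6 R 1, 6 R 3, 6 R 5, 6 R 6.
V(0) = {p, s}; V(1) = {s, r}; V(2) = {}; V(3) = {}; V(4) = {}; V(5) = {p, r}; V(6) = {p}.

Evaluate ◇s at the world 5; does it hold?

Yes

At 5: ◇s requires s at some successor in {0, 4, 5, 6}.
  s holds at 0, so ◇s is true at 5.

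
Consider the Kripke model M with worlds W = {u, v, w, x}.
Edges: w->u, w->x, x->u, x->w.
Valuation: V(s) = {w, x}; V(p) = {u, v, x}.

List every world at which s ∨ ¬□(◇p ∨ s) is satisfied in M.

Let φ = s ∨ ¬□(◇p ∨ s). Evaluate φ at each world:
  u (successors ∅): φ is false.
  v (successors ∅): φ is false.
  w (successors {u, x}): φ is true.
  x (successors {u, w}): φ is true.
For instance, at w:
  At w: s is true, ¬□(◇p ∨ s) is true, so s ∨ ¬□(◇p ∨ s) is true.
    At w: □(◇p ∨ s) is false, so ¬□(◇p ∨ s) is true.
      At w: □(◇p ∨ s) requires ◇p ∨ s at every successor {u, x}.
        ◇p ∨ s fails at u, so □(◇p ∨ s) is false at w.
Satisfying worlds: {w, x}

w, x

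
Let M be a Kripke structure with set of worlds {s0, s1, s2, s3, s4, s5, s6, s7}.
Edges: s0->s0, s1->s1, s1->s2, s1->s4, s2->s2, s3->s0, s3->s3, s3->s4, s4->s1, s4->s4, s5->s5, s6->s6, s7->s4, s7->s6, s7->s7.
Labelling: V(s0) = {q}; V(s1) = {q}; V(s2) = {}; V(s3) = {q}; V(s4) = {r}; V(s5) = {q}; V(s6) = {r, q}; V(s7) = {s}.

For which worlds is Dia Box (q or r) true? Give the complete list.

s0, s1, s3, s4, s5, s6, s7

Recall that Box ψ holds at a world iff ψ holds at every accessible world, and Dia ψ holds iff ψ holds at some accessible world.
Let φ = Dia Box (q or r). Evaluate φ at each world:
  s0 (successors {s0}): φ is true.
  s1 (successors {s1, s2, s4}): φ is true.
  s2 (successors {s2}): φ is false.
  s3 (successors {s0, s3, s4}): φ is true.
  s4 (successors {s1, s4}): φ is true.
  s5 (successors {s5}): φ is true.
  s6 (successors {s6}): φ is true.
  s7 (successors {s4, s6, s7}): φ is true.
For instance, at s5:
  At s5: Dia Box (q or r) requires Box (q or r) at some successor in {s5}.
    Box (q or r) holds at s5, so Dia Box (q or r) is true at s5.
      At s5: Box (q or r) requires q or r at every successor {s5}.
        At s5: q or r is true.
      So Box (q or r) is true at s5.
Satisfying worlds: {s0, s1, s3, s4, s5, s6, s7}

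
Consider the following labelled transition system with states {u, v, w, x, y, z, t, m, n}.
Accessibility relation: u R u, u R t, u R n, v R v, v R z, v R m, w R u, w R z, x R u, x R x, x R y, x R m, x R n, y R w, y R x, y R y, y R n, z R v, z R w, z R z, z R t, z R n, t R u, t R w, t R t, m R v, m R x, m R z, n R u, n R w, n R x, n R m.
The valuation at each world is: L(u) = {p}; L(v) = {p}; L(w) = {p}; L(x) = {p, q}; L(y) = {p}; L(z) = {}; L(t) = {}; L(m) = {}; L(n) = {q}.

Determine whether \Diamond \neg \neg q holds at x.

At x: \Diamond \neg \neg q requires \neg \neg q at some successor in {u, x, y, m, n}.
  \neg \neg q holds at x, so \Diamond \neg \neg q is true at x.

Yes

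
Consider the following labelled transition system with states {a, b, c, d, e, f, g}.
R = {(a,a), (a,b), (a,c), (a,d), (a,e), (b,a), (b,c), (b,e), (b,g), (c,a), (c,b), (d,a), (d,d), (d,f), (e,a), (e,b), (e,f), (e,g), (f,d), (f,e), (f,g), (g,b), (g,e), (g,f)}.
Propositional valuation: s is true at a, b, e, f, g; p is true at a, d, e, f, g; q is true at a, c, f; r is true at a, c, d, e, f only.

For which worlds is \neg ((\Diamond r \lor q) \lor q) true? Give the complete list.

none

Let φ = \neg ((\Diamond r \lor q) \lor q). Evaluate φ at each world:
  a (successors {a, b, c, d, e}): φ is false.
  b (successors {a, c, e, g}): φ is false.
  c (successors {a, b}): φ is false.
  d (successors {a, d, f}): φ is false.
  e (successors {a, b, f, g}): φ is false.
  f (successors {d, e, g}): φ is false.
  g (successors {b, e, f}): φ is false.
For instance, at b:
  At b: (\Diamond r \lor q) \lor q is true, so \neg ((\Diamond r \lor q) \lor q) is false.
    At b: \Diamond r \lor q is true, q is false, so (\Diamond r \lor q) \lor q is true.
      At b: \Diamond r is true, q is false, so \Diamond r \lor q is true.
Satisfying worlds: none.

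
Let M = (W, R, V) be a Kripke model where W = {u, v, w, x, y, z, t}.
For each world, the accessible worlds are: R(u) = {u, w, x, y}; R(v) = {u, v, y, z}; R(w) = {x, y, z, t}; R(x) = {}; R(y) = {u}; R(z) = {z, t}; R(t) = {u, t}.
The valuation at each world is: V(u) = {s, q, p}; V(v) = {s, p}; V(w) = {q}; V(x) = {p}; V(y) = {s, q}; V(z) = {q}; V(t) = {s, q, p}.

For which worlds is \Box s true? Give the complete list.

x, y, t

Recall that \Box ψ holds at a world iff ψ holds at every accessible world, and \Diamond ψ holds iff ψ holds at some accessible world.
Let φ = \Box s. Evaluate φ at each world:
  u (successors {u, w, x, y}): φ is false.
  v (successors {u, v, y, z}): φ is false.
  w (successors {x, y, z, t}): φ is false.
  x (successors ∅): φ is true.
  y (successors {u}): φ is true.
  z (successors {z, t}): φ is false.
  t (successors {u, t}): φ is true.
For instance, at y:
  At y: \Box s requires s at every successor {u}.
    At u: s is true.
  So \Box s is true at y.
Satisfying worlds: {x, y, t}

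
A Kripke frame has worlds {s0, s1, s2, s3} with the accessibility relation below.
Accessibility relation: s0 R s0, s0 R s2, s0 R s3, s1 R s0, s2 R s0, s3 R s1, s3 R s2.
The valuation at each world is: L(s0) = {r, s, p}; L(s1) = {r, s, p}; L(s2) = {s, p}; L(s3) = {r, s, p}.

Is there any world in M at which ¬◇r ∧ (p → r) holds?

Let φ = ¬◇r ∧ (p → r). Evaluate φ at each world:
  s0 (successors {s0, s2, s3}): φ is false.
  s1 (successors {s0}): φ is false.
  s2 (successors {s0}): φ is false.
  s3 (successors {s1, s2}): φ is false.
For instance, at s3:
  At s3: ¬◇r is false, p → r is true, so ¬◇r ∧ (p → r) is false.
    At s3: ◇r is true, so ¬◇r is false.
      At s3: ◇r requires r at some successor in {s1, s2}.
        r holds at s1, so ◇r is true at s3.

No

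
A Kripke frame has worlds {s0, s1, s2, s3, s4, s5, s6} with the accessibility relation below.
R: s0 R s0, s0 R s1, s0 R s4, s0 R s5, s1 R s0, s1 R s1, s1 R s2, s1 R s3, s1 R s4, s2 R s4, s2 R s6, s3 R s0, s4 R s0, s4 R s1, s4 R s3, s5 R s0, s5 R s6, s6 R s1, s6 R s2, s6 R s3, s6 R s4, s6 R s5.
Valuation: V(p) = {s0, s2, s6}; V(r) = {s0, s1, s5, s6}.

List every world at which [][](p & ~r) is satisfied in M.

none

Let φ = [][](p & ~r). Evaluate φ at each world:
  s0 (successors {s0, s1, s4, s5}): φ is false.
  s1 (successors {s0, s1, s2, s3, s4}): φ is false.
  s2 (successors {s4, s6}): φ is false.
  s3 (successors {s0}): φ is false.
  s4 (successors {s0, s1, s3}): φ is false.
  s5 (successors {s0, s6}): φ is false.
  s6 (successors {s1, s2, s3, s4, s5}): φ is false.
For instance, at s0:
  At s0: [][](p & ~r) requires [](p & ~r) at every successor {s0, s1, s4, s5}.
    [](p & ~r) fails at s0, so [][](p & ~r) is false at s0.
      At s0: [](p & ~r) requires p & ~r at every successor {s0, s1, s4, s5}.
        p & ~r fails at s0, so [](p & ~r) is false at s0.
Satisfying worlds: none.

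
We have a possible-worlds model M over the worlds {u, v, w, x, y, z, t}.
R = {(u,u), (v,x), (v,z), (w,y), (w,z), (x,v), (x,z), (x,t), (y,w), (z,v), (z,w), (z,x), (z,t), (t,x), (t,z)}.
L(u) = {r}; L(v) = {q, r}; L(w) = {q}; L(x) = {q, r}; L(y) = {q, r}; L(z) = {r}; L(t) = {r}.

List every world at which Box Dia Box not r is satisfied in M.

Let φ = Box Dia Box not r. Evaluate φ at each world:
  u (successors {u}): φ is false.
  v (successors {x, z}): φ is false.
  w (successors {y, z}): φ is false.
  x (successors {v, z, t}): φ is false.
  y (successors {w}): φ is true.
  z (successors {v, w, x, t}): φ is false.
  t (successors {x, z}): φ is false.
For instance, at z:
  At z: Box Dia Box not r requires Dia Box not r at every successor {v, w, x, t}.
    Dia Box not r fails at v, so Box Dia Box not r is false at z.
      At v: Dia Box not r requires Box not r at some successor in {x, z}.
        At x: Box not r is false.
        At z: Box not r is false.
      So Dia Box not r is false at v.
Satisfying worlds: {y}

y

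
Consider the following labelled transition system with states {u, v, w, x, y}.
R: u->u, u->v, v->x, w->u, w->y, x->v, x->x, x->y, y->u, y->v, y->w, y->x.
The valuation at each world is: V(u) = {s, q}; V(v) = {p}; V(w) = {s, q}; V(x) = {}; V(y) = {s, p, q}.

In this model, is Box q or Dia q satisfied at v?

At v: Box q is false, Dia q is false, so Box q or Dia q is false.
  At v: Box q requires q at every successor {x}.
    q fails at x, so Box q is false at v.
  At v: Dia q requires q at some successor in {x}.
    At x: q is false.
  So Dia q is false at v.

No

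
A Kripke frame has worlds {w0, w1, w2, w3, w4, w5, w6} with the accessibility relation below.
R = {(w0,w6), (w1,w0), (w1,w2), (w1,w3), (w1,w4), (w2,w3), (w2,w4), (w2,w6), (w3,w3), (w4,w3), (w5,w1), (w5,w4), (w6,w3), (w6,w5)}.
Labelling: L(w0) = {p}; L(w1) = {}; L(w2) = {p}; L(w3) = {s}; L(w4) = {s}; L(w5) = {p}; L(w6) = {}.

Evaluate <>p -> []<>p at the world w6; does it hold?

Recall that []ψ holds at a world iff ψ holds at every accessible world, and <>ψ holds iff ψ holds at some accessible world.
At w6: <>p is true, []<>p is false, so <>p -> []<>p is false.
  At w6: <>p requires p at some successor in {w3, w5}.
    p holds at w5, so <>p is true at w6.
  At w6: []<>p requires <>p at every successor {w3, w5}.
    <>p fails at w3, so []<>p is false at w6.
      At w3: <>p requires p at some successor in {w3}.
        At w3: p is false.
      So <>p is false at w3.

No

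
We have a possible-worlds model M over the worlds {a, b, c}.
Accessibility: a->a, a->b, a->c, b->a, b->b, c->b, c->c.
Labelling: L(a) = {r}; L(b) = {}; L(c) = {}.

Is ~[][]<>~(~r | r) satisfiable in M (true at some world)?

Recall that []ψ holds at a world iff ψ holds at every accessible world, and <>ψ holds iff ψ holds at some accessible world.
Let φ = ~[][]<>~(~r | r). Evaluate φ at each world:
  a (successors {a, b, c}): φ is true.
  b (successors {a, b}): φ is true.
  c (successors {b, c}): φ is true.
Detail at a (witness):
  At a: [][]<>~(~r | r) is false, so ~[][]<>~(~r | r) is true.
    At a: [][]<>~(~r | r) requires []<>~(~r | r) at every successor {a, b, c}.
      []<>~(~r | r) fails at a, so [][]<>~(~r | r) is false at a.

Yes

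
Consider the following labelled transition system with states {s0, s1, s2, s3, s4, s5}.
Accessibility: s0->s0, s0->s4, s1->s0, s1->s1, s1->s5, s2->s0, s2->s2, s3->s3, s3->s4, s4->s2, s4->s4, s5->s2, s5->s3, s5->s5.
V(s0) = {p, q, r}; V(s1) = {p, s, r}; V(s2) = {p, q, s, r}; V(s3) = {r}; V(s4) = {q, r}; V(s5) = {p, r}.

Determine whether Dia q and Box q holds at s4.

Yes

Recall that Box ψ holds at a world iff ψ holds at every accessible world, and Dia ψ holds iff ψ holds at some accessible world.
At s4: Dia q is true, Box q is true, so Dia q and Box q is true.
  At s4: Dia q requires q at some successor in {s2, s4}.
    q holds at s2, so Dia q is true at s4.
  At s4: Box q requires q at every successor {s2, s4}.
    At s2: q is true.
    At s4: q is true.
  So Box q is true at s4.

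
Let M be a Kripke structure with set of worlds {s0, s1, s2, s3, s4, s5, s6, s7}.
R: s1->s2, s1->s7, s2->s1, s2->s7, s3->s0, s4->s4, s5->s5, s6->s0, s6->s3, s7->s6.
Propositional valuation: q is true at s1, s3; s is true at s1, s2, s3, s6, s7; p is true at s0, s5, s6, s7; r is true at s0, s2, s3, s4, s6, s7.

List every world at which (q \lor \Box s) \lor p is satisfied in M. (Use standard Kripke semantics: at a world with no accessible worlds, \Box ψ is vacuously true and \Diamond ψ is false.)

Let φ = (q \lor \Box s) \lor p. Evaluate φ at each world:
  s0 (successors ∅): φ is true.
  s1 (successors {s2, s7}): φ is true.
  s2 (successors {s1, s7}): φ is true.
  s3 (successors {s0}): φ is true.
  s4 (successors {s4}): φ is false.
  s5 (successors {s5}): φ is true.
  s6 (successors {s0, s3}): φ is true.
  s7 (successors {s6}): φ is true.
For instance, at s7:
  At s7: q \lor \Box s is true, p is true, so (q \lor \Box s) \lor p is true.
    At s7: q is false, \Box s is true, so q \lor \Box s is true.
      At s7: \Box s requires s at every successor {s6}.
        At s6: s is true.
      So \Box s is true at s7.
Satisfying worlds: {s0, s1, s2, s3, s5, s6, s7}

s0, s1, s2, s3, s5, s6, s7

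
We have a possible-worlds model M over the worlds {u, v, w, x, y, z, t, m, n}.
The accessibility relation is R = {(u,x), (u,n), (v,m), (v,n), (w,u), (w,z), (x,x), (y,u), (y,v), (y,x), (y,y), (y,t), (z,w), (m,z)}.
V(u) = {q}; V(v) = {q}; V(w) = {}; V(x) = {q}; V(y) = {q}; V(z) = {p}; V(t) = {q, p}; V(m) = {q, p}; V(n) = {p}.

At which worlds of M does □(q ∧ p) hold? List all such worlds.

Let φ = □(q ∧ p). Evaluate φ at each world:
  u (successors {x, n}): φ is false.
  v (successors {m, n}): φ is false.
  w (successors {u, z}): φ is false.
  x (successors {x}): φ is false.
  y (successors {u, v, x, y, t}): φ is false.
  z (successors {w}): φ is false.
  t (successors ∅): φ is true.
  m (successors {z}): φ is false.
  n (successors ∅): φ is true.
For instance, at u:
  At u: □(q ∧ p) requires q ∧ p at every successor {x, n}.
    q ∧ p fails at x, so □(q ∧ p) is false at u.
Satisfying worlds: {t, n}

t, n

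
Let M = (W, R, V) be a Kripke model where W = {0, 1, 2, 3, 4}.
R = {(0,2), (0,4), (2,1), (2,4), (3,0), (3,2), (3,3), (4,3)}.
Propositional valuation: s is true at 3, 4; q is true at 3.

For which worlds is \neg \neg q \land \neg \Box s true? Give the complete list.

3

Let φ = \neg \neg q \land \neg \Box s. Evaluate φ at each world:
  0 (successors {2, 4}): φ is false.
  1 (successors ∅): φ is false.
  2 (successors {1, 4}): φ is false.
  3 (successors {0, 2, 3}): φ is true.
  4 (successors {3}): φ is false.
For instance, at 2:
  At 2: \neg \neg q is false, \neg \Box s is true, so \neg \neg q \land \neg \Box s is false.
    At 2: \Box s is false, so \neg \Box s is true.
      At 2: \Box s requires s at every successor {1, 4}.
        s fails at 1, so \Box s is false at 2.
Satisfying worlds: {3}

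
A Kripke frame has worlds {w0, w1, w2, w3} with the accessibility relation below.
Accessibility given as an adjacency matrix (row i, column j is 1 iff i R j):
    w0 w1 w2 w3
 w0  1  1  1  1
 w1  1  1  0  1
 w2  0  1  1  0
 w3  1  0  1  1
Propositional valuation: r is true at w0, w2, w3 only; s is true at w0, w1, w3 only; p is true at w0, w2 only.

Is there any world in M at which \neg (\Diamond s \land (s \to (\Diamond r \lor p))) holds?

No

Let φ = \neg (\Diamond s \land (s \to (\Diamond r \lor p))). Evaluate φ at each world:
  w0 (successors {w0, w1, w2, w3}): φ is false.
  w1 (successors {w0, w1, w3}): φ is false.
  w2 (successors {w1, w2}): φ is false.
  w3 (successors {w0, w2, w3}): φ is false.
For instance, at w1:
  At w1: \Diamond s \land (s \to (\Diamond r \lor p)) is true, so \neg (\Diamond s \land (s \to (\Diamond r \lor p))) is false.
    At w1: \Diamond s is true, s \to (\Diamond r \lor p) is true, so \Diamond s \land (s \to (\Diamond r \lor p)) is true.
      At w1: \Diamond s requires s at some successor in {w0, w1, w3}.
        s holds at w0, so \Diamond s is true at w1.
      At w1: s is true, \Diamond r \lor p is true, so s \to (\Diamond r \lor p) is true.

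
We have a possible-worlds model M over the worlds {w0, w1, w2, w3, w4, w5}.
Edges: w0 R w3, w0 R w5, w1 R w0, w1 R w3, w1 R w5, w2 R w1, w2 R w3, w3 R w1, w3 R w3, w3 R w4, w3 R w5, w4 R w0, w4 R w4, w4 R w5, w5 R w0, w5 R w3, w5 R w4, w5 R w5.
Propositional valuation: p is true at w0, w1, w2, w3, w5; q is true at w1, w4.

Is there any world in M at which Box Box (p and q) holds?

Let φ = Box Box (p and q). Evaluate φ at each world:
  w0 (successors {w3, w5}): φ is false.
  w1 (successors {w0, w3, w5}): φ is false.
  w2 (successors {w1, w3}): φ is false.
  w3 (successors {w1, w3, w4, w5}): φ is false.
  w4 (successors {w0, w4, w5}): φ is false.
  w5 (successors {w0, w3, w4, w5}): φ is false.
For instance, at w5:
  At w5: Box Box (p and q) requires Box (p and q) at every successor {w0, w3, w4, w5}.
    Box (p and q) fails at w0, so Box Box (p and q) is false at w5.
      At w0: Box (p and q) requires p and q at every successor {w3, w5}.
        p and q fails at w3, so Box (p and q) is false at w0.

No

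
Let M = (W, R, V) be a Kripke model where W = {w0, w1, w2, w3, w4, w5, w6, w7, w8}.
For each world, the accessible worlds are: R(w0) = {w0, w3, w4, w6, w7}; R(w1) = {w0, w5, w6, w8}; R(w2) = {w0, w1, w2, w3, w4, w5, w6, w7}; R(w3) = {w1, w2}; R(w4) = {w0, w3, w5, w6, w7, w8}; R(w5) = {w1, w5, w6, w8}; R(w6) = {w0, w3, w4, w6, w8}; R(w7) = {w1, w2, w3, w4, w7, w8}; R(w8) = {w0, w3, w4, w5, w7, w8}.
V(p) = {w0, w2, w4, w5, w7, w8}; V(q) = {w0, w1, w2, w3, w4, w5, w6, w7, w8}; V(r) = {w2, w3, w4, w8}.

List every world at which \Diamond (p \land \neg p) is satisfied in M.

none

Recall that \Diamond ψ holds at a world iff ψ holds at some accessible world.
Let φ = \Diamond (p \land \neg p). Evaluate φ at each world:
  w0 (successors {w0, w3, w4, w6, w7}): φ is false.
  w1 (successors {w0, w5, w6, w8}): φ is false.
  w2 (successors {w0, w1, w2, w3, w4, w5, w6, w7}): φ is false.
  w3 (successors {w1, w2}): φ is false.
  w4 (successors {w0, w3, w5, w6, w7, w8}): φ is false.
  w5 (successors {w1, w5, w6, w8}): φ is false.
  w6 (successors {w0, w3, w4, w6, w8}): φ is false.
  w7 (successors {w1, w2, w3, w4, w7, w8}): φ is false.
  w8 (successors {w0, w3, w4, w5, w7, w8}): φ is false.
For instance, at w5:
  At w5: \Diamond (p \land \neg p) requires p \land \neg p at some successor in {w1, w5, w6, w8}.
    At w1: p \land \neg p is false.
    At w5: p \land \neg p is false.
    At w6: p \land \neg p is false.
    At w8: p \land \neg p is false.
  So \Diamond (p \land \neg p) is false at w5.
Satisfying worlds: none.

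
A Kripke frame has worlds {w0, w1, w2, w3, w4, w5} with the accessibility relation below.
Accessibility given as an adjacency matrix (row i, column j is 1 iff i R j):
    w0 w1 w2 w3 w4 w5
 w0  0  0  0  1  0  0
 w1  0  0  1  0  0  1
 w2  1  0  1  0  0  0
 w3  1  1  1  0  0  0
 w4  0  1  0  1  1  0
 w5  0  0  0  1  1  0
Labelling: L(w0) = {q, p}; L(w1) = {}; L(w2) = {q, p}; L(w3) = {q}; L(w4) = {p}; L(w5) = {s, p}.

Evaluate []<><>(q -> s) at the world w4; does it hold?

Yes

At w4: []<><>(q -> s) requires <><>(q -> s) at every successor {w1, w3, w4}.
    At w1: <><>(q -> s) requires <>(q -> s) at some successor in {w2, w5}.
      <>(q -> s) holds at w5, so <><>(q -> s) is true at w1.
    At w3: <><>(q -> s) requires <>(q -> s) at some successor in {w0, w1, w2}.
      <>(q -> s) holds at w1, so <><>(q -> s) is true at w3.
    At w4: <><>(q -> s) requires <>(q -> s) at some successor in {w1, w3, w4}.
      <>(q -> s) holds at w1, so <><>(q -> s) is true at w4.
So []<><>(q -> s) is true at w4.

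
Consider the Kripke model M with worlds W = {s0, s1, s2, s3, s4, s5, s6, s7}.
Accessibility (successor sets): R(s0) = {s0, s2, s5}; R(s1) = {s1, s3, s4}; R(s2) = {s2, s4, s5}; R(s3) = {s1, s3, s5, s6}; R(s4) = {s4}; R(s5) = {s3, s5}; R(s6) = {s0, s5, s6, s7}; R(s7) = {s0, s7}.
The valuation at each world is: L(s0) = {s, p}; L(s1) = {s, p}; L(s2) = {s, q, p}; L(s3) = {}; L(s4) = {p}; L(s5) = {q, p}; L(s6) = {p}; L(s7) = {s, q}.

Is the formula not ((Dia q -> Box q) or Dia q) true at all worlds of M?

No

Let φ = not ((Dia q -> Box q) or Dia q). Evaluate φ at each world:
  s0 (successors {s0, s2, s5}): φ is false.
  s1 (successors {s1, s3, s4}): φ is false.
  s2 (successors {s2, s4, s5}): φ is false.
  s3 (successors {s1, s3, s5, s6}): φ is false.
  s4 (successors {s4}): φ is false.
  s5 (successors {s3, s5}): φ is false.
  s6 (successors {s0, s5, s6, s7}): φ is false.
  s7 (successors {s0, s7}): φ is false.
Detail at s0 (counterexample):
  At s0: (Dia q -> Box q) or Dia q is true, so not ((Dia q -> Box q) or Dia q) is false.
    At s0: Dia q -> Box q is false, Dia q is true, so (Dia q -> Box q) or Dia q is true.
      At s0: Dia q is true, Box q is false, so Dia q -> Box q is false.
      At s0: Dia q requires q at some successor in {s0, s2, s5}.
        q holds at s2, so Dia q is true at s0.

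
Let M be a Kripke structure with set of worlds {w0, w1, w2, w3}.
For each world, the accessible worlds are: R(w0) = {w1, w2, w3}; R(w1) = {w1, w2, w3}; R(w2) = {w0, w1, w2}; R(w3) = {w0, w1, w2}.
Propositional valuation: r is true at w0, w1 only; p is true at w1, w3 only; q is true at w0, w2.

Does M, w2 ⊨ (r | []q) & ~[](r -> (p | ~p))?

No

At w2: r | []q is false, ~[](r -> (p | ~p)) is false, so (r | []q) & ~[](r -> (p | ~p)) is false.
  At w2: r is false, []q is false, so r | []q is false.
    At w2: []q requires q at every successor {w0, w1, w2}.
      q fails at w1, so []q is false at w2.
  At w2: [](r -> (p | ~p)) is true, so ~[](r -> (p | ~p)) is false.
    At w2: [](r -> (p | ~p)) requires r -> (p | ~p) at every successor {w0, w1, w2}.
      At w0: r -> (p | ~p) is true.
      At w1: r -> (p | ~p) is true.
      At w2: r -> (p | ~p) is true.
    So [](r -> (p | ~p)) is true at w2.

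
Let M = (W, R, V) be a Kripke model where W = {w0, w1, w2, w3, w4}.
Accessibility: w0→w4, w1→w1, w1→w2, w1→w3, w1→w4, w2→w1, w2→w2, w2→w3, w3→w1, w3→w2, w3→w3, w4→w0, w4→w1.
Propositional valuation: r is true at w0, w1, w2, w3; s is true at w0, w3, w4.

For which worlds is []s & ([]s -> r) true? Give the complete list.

Let φ = []s & ([]s -> r). Evaluate φ at each world:
  w0 (successors {w4}): φ is true.
  w1 (successors {w1, w2, w3, w4}): φ is false.
  w2 (successors {w1, w2, w3}): φ is false.
  w3 (successors {w1, w2, w3}): φ is false.
  w4 (successors {w0, w1}): φ is false.
For instance, at w1:
  At w1: []s is false, []s -> r is true, so []s & ([]s -> r) is false.
    At w1: []s requires s at every successor {w1, w2, w3, w4}.
      s fails at w1, so []s is false at w1.
    At w1: []s is false, r is true, so []s -> r is true.
      At w1: []s requires s at every successor {w1, w2, w3, w4}.
        s fails at w1, so []s is false at w1.
Satisfying worlds: {w0}

w0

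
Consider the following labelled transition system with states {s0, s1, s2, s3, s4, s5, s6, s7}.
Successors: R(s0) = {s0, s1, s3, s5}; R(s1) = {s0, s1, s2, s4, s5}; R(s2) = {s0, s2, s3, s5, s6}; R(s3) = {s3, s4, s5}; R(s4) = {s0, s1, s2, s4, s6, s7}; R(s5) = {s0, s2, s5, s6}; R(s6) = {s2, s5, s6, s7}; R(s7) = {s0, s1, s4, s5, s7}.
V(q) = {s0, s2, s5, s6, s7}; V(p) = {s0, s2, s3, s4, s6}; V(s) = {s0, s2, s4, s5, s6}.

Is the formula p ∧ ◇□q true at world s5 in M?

No

Recall that □ψ holds at a world iff ψ holds at every accessible world, and ◇ψ holds iff ψ holds at some accessible world.
At s5: p is false, ◇□q is true, so p ∧ ◇□q is false.
  At s5: ◇□q requires □q at some successor in {s0, s2, s5, s6}.
    □q holds at s5, so ◇□q is true at s5.
      At s5: □q requires q at every successor {s0, s2, s5, s6}.
        At s0: q is true.
        At s2: q is true.
        At s5: q is true.
        At s6: q is true.
      So □q is true at s5.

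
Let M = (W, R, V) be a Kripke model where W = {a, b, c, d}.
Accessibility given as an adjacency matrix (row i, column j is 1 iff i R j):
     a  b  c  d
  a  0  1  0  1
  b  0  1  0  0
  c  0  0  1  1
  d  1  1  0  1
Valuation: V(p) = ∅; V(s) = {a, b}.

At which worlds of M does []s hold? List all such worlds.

Let φ = []s. Evaluate φ at each world:
  a (successors {b, d}): φ is false.
  b (successors {b}): φ is true.
  c (successors {c, d}): φ is false.
  d (successors {a, b, d}): φ is false.
For instance, at d:
  At d: []s requires s at every successor {a, b, d}.
    s fails at d, so []s is false at d.
Satisfying worlds: {b}

b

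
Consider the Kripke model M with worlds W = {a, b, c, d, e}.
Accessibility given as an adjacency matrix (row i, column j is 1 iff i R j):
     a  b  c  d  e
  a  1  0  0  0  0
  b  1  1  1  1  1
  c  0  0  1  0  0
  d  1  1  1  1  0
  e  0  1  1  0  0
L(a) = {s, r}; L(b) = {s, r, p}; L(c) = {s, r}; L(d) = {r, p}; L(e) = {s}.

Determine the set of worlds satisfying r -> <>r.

Recall that <>ψ holds at a world iff ψ holds at some accessible world.
Let φ = r -> <>r. Evaluate φ at each world:
  a (successors {a}): φ is true.
  b (successors {a, b, c, d, e}): φ is true.
  c (successors {c}): φ is true.
  d (successors {a, b, c, d}): φ is true.
  e (successors {b, c}): φ is true.
For instance, at a:
  At a: r is true, <>r is true, so r -> <>r is true.
    At a: <>r requires r at some successor in {a}.
      r holds at a, so <>r is true at a.
Satisfying worlds: {a, b, c, d, e}

a, b, c, d, e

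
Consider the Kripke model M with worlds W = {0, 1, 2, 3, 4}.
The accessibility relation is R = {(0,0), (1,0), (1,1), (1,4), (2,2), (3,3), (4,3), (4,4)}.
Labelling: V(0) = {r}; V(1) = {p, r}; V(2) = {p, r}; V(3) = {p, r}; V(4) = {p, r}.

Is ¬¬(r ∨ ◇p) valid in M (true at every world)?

Yes

Let φ = ¬¬(r ∨ ◇p). Evaluate φ at each world:
  0 (successors {0}): φ is true.
  1 (successors {0, 1, 4}): φ is true.
  2 (successors {2}): φ is true.
  3 (successors {3}): φ is true.
  4 (successors {3, 4}): φ is true.
For instance, at 2:
  At 2: ¬(r ∨ ◇p) is false, so ¬¬(r ∨ ◇p) is true.
    At 2: r ∨ ◇p is true, so ¬(r ∨ ◇p) is false.
      At 2: r is true, ◇p is true, so r ∨ ◇p is true.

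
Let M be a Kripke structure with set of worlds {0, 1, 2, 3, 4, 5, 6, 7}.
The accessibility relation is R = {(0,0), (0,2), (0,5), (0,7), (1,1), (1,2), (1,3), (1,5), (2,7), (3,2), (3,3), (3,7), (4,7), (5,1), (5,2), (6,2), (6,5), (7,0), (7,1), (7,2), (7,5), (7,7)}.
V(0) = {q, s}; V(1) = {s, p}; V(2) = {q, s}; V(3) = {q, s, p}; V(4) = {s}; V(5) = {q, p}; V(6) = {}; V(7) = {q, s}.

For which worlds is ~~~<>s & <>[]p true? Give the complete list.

none

Let φ = ~~~<>s & <>[]p. Evaluate φ at each world:
  0 (successors {0, 2, 5, 7}): φ is false.
  1 (successors {1, 2, 3, 5}): φ is false.
  2 (successors {7}): φ is false.
  3 (successors {2, 3, 7}): φ is false.
  4 (successors {7}): φ is false.
  5 (successors {1, 2}): φ is false.
  6 (successors {2, 5}): φ is false.
  7 (successors {0, 1, 2, 5, 7}): φ is false.
For instance, at 3:
  At 3: ~~~<>s is false, <>[]p is false, so ~~~<>s & <>[]p is false.
    At 3: ~~<>s is true, so ~~~<>s is false.
      At 3: ~<>s is false, so ~~<>s is true.
    At 3: <>[]p requires []p at some successor in {2, 3, 7}.
      At 2: []p is false.
      At 3: []p is false.
      At 7: []p is false.
    So <>[]p is false at 3.
Satisfying worlds: none.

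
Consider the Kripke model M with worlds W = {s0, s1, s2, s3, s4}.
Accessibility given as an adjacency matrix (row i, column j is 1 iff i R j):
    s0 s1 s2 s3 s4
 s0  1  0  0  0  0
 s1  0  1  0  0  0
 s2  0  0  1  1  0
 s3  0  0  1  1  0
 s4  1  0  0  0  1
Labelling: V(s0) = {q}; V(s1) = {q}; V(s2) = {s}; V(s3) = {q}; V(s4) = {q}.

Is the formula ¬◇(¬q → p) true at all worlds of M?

Let φ = ¬◇(¬q → p). Evaluate φ at each world:
  s0 (successors {s0}): φ is false.
  s1 (successors {s1}): φ is false.
  s2 (successors {s2, s3}): φ is false.
  s3 (successors {s2, s3}): φ is false.
  s4 (successors {s0, s4}): φ is false.
Detail at s0 (counterexample):
  At s0: ◇(¬q → p) is true, so ¬◇(¬q → p) is false.
    At s0: ◇(¬q → p) requires ¬q → p at some successor in {s0}.
      ¬q → p holds at s0, so ◇(¬q → p) is true at s0.

No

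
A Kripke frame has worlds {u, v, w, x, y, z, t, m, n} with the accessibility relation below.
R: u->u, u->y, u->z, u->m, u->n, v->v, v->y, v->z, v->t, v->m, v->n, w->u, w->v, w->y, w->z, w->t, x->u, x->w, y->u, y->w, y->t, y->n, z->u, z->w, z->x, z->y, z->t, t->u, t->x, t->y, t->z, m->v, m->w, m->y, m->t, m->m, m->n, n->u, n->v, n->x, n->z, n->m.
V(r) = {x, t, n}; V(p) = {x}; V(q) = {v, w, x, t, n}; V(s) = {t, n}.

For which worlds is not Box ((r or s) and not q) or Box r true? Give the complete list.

Let φ = not Box ((r or s) and not q) or Box r. Evaluate φ at each world:
  u (successors {u, y, z, m, n}): φ is true.
  v (successors {v, y, z, t, m, n}): φ is true.
  w (successors {u, v, y, z, t}): φ is true.
  x (successors {u, w}): φ is true.
  y (successors {u, w, t, n}): φ is true.
  z (successors {u, w, x, y, t}): φ is true.
  t (successors {u, x, y, z}): φ is true.
  m (successors {v, w, y, t, m, n}): φ is true.
  n (successors {u, v, x, z, m}): φ is true.
For instance, at m:
  At m: not Box ((r or s) and not q) is true, Box r is false, so not Box ((r or s) and not q) or Box r is true.
    At m: Box ((r or s) and not q) is false, so not Box ((r or s) and not q) is true.
      At m: Box ((r or s) and not q) requires (r or s) and not q at every successor {v, w, y, t, m, n}.
        (r or s) and not q fails at v, so Box ((r or s) and not q) is false at m.
    At m: Box r requires r at every successor {v, w, y, t, m, n}.
      r fails at v, so Box r is false at m.
Satisfying worlds: {u, v, w, x, y, z, t, m, n}

u, v, w, x, y, z, t, m, n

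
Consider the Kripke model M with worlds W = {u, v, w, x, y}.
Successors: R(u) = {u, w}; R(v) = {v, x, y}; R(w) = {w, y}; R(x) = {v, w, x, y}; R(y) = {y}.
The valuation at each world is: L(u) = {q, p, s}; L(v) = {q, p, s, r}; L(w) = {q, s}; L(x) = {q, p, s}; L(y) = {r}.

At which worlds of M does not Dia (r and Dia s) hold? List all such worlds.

u, w, y

Recall that Dia ψ holds at a world iff ψ holds at some accessible world.
Let φ = not Dia (r and Dia s). Evaluate φ at each world:
  u (successors {u, w}): φ is true.
  v (successors {v, x, y}): φ is false.
  w (successors {w, y}): φ is true.
  x (successors {v, w, x, y}): φ is false.
  y (successors {y}): φ is true.
For instance, at x:
  At x: Dia (r and Dia s) is true, so not Dia (r and Dia s) is false.
    At x: Dia (r and Dia s) requires r and Dia s at some successor in {v, w, x, y}.
      r and Dia s holds at v, so Dia (r and Dia s) is true at x.
Satisfying worlds: {u, w, y}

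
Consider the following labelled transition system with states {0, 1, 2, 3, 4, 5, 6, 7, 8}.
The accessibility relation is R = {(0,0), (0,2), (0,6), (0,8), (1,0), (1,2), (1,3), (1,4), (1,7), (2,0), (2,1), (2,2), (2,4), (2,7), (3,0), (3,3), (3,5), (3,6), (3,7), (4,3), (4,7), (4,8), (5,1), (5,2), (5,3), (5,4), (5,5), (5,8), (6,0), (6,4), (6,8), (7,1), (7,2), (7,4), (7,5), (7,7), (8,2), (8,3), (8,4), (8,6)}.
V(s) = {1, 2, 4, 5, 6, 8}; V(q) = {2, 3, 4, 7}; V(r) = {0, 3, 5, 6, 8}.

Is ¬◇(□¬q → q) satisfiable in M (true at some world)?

Let φ = ¬◇(□¬q → q). Evaluate φ at each world:
  0 (successors {0, 2, 6, 8}): φ is false.
  1 (successors {0, 2, 3, 4, 7}): φ is false.
  2 (successors {0, 1, 2, 4, 7}): φ is false.
  3 (successors {0, 3, 5, 6, 7}): φ is false.
  4 (successors {3, 7, 8}): φ is false.
  5 (successors {1, 2, 3, 4, 5, 8}): φ is false.
  6 (successors {0, 4, 8}): φ is false.
  7 (successors {1, 2, 4, 5, 7}): φ is false.
  8 (successors {2, 3, 4, 6}): φ is false.
For instance, at 5:
  At 5: ◇(□¬q → q) is true, so ¬◇(□¬q → q) is false.
    At 5: ◇(□¬q → q) requires □¬q → q at some successor in {1, 2, 3, 4, 5, 8}.
      □¬q → q holds at 1, so ◇(□¬q → q) is true at 5.

No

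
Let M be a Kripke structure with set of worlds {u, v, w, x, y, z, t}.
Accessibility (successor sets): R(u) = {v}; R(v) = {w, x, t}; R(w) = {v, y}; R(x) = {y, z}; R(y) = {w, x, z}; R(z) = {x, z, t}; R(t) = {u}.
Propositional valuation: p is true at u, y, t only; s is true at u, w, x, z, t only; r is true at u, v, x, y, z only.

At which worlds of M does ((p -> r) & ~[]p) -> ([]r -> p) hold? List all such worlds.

u, v, y, z, t

Let φ = ((p -> r) & ~[]p) -> ([]r -> p). Evaluate φ at each world:
  u (successors {v}): φ is true.
  v (successors {w, x, t}): φ is true.
  w (successors {v, y}): φ is false.
  x (successors {y, z}): φ is false.
  y (successors {w, x, z}): φ is true.
  z (successors {x, z, t}): φ is true.
  t (successors {u}): φ is true.
For instance, at z:
  At z: (p -> r) & ~[]p is true, []r -> p is true, so ((p -> r) & ~[]p) -> ([]r -> p) is true.
    At z: p -> r is true, ~[]p is true, so (p -> r) & ~[]p is true.
      At z: []p is false, so ~[]p is true.
    At z: []r is false, p is false, so []r -> p is true.
      At z: []r requires r at every successor {x, z, t}.
        r fails at t, so []r is false at z.
Satisfying worlds: {u, v, y, z, t}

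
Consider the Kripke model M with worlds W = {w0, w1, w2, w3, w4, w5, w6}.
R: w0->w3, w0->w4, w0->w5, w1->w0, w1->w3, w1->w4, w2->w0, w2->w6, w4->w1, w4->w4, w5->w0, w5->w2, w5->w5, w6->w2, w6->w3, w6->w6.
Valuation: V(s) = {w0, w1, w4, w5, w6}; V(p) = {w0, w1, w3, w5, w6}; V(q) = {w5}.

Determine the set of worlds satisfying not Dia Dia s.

Recall that Dia ψ holds at a world iff ψ holds at some accessible world.
Let φ = not Dia Dia s. Evaluate φ at each world:
  w0 (successors {w3, w4, w5}): φ is false.
  w1 (successors {w0, w3, w4}): φ is false.
  w2 (successors {w0, w6}): φ is false.
  w3 (successors ∅): φ is true.
  w4 (successors {w1, w4}): φ is false.
  w5 (successors {w0, w2, w5}): φ is false.
  w6 (successors {w2, w3, w6}): φ is false.
For instance, at w1:
  At w1: Dia Dia s is true, so not Dia Dia s is false.
    At w1: Dia Dia s requires Dia s at some successor in {w0, w3, w4}.
      Dia s holds at w0, so Dia Dia s is true at w1.
Satisfying worlds: {w3}

w3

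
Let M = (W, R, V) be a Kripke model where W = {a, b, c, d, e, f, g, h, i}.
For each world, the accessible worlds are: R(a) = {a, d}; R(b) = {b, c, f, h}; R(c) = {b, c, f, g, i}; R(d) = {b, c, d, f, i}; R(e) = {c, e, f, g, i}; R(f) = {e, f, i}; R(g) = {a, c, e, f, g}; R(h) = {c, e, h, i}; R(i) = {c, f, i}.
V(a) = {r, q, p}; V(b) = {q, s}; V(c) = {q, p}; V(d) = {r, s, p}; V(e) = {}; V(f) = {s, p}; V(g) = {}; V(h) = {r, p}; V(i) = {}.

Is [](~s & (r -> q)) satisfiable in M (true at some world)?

No

Let φ = [](~s & (r -> q)). Evaluate φ at each world:
  a (successors {a, d}): φ is false.
  b (successors {b, c, f, h}): φ is false.
  c (successors {b, c, f, g, i}): φ is false.
  d (successors {b, c, d, f, i}): φ is false.
  e (successors {c, e, f, g, i}): φ is false.
  f (successors {e, f, i}): φ is false.
  g (successors {a, c, e, f, g}): φ is false.
  h (successors {c, e, h, i}): φ is false.
  i (successors {c, f, i}): φ is false.
For instance, at f:
  At f: [](~s & (r -> q)) requires ~s & (r -> q) at every successor {e, f, i}.
    ~s & (r -> q) fails at f, so [](~s & (r -> q)) is false at f.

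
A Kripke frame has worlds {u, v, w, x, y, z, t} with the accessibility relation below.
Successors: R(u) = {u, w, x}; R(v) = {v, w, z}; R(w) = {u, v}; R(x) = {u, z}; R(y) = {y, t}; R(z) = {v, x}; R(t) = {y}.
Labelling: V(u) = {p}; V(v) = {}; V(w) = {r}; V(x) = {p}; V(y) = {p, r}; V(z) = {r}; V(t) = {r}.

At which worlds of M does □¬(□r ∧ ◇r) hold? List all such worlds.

Let φ = □¬(□r ∧ ◇r). Evaluate φ at each world:
  u (successors {u, w, x}): φ is true.
  v (successors {v, w, z}): φ is true.
  w (successors {u, v}): φ is true.
  x (successors {u, z}): φ is true.
  y (successors {y, t}): φ is false.
  z (successors {v, x}): φ is true.
  t (successors {y}): φ is false.
For instance, at v:
  At v: □¬(□r ∧ ◇r) requires ¬(□r ∧ ◇r) at every successor {v, w, z}.
      At v: □r ∧ ◇r is false, so ¬(□r ∧ ◇r) is true.
      At w: □r ∧ ◇r is false, so ¬(□r ∧ ◇r) is true.
      At z: □r ∧ ◇r is false, so ¬(□r ∧ ◇r) is true.
  So □¬(□r ∧ ◇r) is true at v.
Satisfying worlds: {u, v, w, x, z}

u, v, w, x, z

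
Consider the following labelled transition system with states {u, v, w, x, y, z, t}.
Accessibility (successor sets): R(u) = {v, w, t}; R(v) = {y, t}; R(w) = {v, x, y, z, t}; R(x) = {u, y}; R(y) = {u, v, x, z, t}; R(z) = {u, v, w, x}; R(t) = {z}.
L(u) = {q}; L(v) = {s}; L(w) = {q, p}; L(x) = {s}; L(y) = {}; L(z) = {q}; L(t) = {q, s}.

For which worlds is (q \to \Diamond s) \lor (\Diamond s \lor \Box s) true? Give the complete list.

Let φ = (q \to \Diamond s) \lor (\Diamond s \lor \Box s). Evaluate φ at each world:
  u (successors {v, w, t}): φ is true.
  v (successors {y, t}): φ is true.
  w (successors {v, x, y, z, t}): φ is true.
  x (successors {u, y}): φ is true.
  y (successors {u, v, x, z, t}): φ is true.
  z (successors {u, v, w, x}): φ is true.
  t (successors {z}): φ is false.
For instance, at z:
  At z: q \to \Diamond s is true, \Diamond s \lor \Box s is true, so (q \to \Diamond s) \lor (\Diamond s \lor \Box s) is true.
    At z: q is true, \Diamond s is true, so q \to \Diamond s is true.
      At z: \Diamond s requires s at some successor in {u, v, w, x}.
        s holds at v, so \Diamond s is true at z.
    At z: \Diamond s is true, \Box s is false, so \Diamond s \lor \Box s is true.
      At z: \Diamond s requires s at some successor in {u, v, w, x}.
        s holds at v, so \Diamond s is true at z.
      At z: \Box s requires s at every successor {u, v, w, x}.
        s fails at u, so \Box s is false at z.
Satisfying worlds: {u, v, w, x, y, z}

u, v, w, x, y, z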